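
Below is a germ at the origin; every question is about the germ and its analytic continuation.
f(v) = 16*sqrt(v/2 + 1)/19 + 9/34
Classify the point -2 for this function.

The point is an algebraic (square-root) branch point.

The term (16/19)*sqrt(1 - v/(-2)) has argument 1 - -2/(-2) = 0 at -2: a square-root (algebraic, two-sheeted) branch point; the remaining terms are analytic or single-valued there.


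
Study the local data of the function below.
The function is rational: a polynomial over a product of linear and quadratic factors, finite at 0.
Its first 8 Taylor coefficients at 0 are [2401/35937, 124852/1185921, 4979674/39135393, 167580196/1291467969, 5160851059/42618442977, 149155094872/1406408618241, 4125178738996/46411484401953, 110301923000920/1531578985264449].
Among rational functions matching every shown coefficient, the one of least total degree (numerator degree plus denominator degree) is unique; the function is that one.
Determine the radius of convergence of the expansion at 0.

No rational of total degree below 4 reproduces all 8 coefficients; solving the [0/4] Pade equations on them gives f(φ) = -7/(9*(φ - 11/7)**3*(φ + 3)), whose expansion matches every shown term.
Denominator factor (φ + 3): pole of order 1 at -3, modulus 3.
Denominator factor (φ - 11/7)^3: pole of order 3 at 11/7, modulus 11/7.
The radius of convergence is the smallest modulus among the singular points: 11/7.

The radius of convergence is 11/7.


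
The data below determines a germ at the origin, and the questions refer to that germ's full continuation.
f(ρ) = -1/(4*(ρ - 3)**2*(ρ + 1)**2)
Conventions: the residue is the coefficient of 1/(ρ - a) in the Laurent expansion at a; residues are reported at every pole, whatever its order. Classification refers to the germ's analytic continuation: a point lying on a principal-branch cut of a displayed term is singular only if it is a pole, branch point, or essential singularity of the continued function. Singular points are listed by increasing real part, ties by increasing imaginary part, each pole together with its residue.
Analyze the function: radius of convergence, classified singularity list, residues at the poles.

Denominator factor (ρ + 1)^2: pole of order 2 at -1, modulus 1.
Denominator factor (ρ - 3)^2: pole of order 2 at 3, modulus 3.
The radius of convergence is the smallest modulus among the singular points: 1.
At the order-2 pole -1 set g(ρ) = (ρ - (-1))^2*f(ρ) = -1/(4*(ρ - 3)**2).
Order-2 pole: residue = g'(a); g'(-1) = -1/128, so the residue is -1/128.
At the order-2 pole 3 set g(ρ) = (ρ - (3))^2*f(ρ) = -1/(4*(ρ + 1)**2).
Order-2 pole: residue = g'(a); g'(3) = 1/128, so the residue is 1/128.
List the singular points by increasing real part (a conjugate pair: the negative imaginary part first).

Radius of convergence at 0: 1.
At -1: a pole of order 2; residue -1/128.
At 3: a pole of order 2; residue 1/128.


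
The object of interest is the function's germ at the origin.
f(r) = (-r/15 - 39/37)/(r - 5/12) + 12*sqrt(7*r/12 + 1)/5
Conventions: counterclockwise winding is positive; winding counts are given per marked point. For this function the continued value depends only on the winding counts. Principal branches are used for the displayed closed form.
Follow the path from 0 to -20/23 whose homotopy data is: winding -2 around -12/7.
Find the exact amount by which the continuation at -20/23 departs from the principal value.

Continued minus principal equals 0.

The rational part is single-valued and drops out of the difference; each branch term changes only by its own monodromy.
(12/5)*sqrt(1 - r/(-12/7)): winding -2 is even, the square root returns to the same sheet, contribution 0.
Summing the contributions at r = -20/23 gives 0.


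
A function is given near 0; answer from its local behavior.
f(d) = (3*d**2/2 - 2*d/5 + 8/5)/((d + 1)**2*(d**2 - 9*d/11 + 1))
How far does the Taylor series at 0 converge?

Denominator factor (d**2 - 9*d/11 + 1): discriminant -403/121, complex-conjugate roots (9/22) + ((1/22)*sqrt(403))*i and (9/22) - ((1/22)*sqrt(403))*i; poles of order 1, moduli 1 and 1.
Denominator factor (d + 1)^2: pole of order 2 at -1, modulus 1.
The radius of convergence is the smallest modulus among the singular points: 1.

The radius of convergence is 1.


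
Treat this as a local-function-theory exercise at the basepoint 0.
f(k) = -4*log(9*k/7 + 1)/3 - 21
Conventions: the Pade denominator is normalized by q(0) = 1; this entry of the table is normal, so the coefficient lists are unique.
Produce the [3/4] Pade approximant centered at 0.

Taylor coefficients needed (expand at 0): a_0 = -21, a_1 = -12/7, a_2 = 54/49, a_3 = -324/343, a_4 = 2187/2401, a_5 = -78732/84035, a_6 = 118098/117649, a_7 = -6377292/5764801.
Write the denominator as Q(k) = 1 + q1*k + q2*k^2 + q3*k^3 + q4*k^4. Requiring Q*f - P = O(k^8) with deg P <= 3 kills the coefficients of k^4..k^7 in Q*f:
  k^4: a_4 + q1*a_3 + q2*a_2 + q3*a_1 + q4*a_0 = 0, i.e. 2187/2401 + (-324/343)*q1 + (54/49)*q2 + (-12/7)*q3 + (-21)*q4 = 0.
  k^5: a_5 + q1*a_4 + q2*a_3 + q3*a_2 + q4*a_1 = 0, i.e. -78732/84035 + (2187/2401)*q1 + (-324/343)*q2 + (54/49)*q3 + (-12/7)*q4 = 0.
  k^6: a_6 + q1*a_5 + q2*a_4 + q3*a_3 + q4*a_2 = 0, i.e. 118098/117649 + (-78732/84035)*q1 + (2187/2401)*q2 + (-324/343)*q3 + (54/49)*q4 = 0.
  k^7: a_7 + q1*a_6 + q2*a_5 + q3*a_4 + q4*a_3 = 0, i.e. -6377292/5764801 + (118098/117649)*q1 + (-78732/84035)*q2 + (2187/2401)*q3 + (-324/343)*q4 = 0.
Solving this linear system: q1 = 25056/11417, q2 = 111780/79919, q3 = 93312/399595, q4 = -19683/19580155.
The numerator is Q*f truncated at degree 3: P0 = a_0 = -21; P1 = a_1 + q1*a_0 = -77964/1631; P2 = a_2 + q1*a_1 + q2*a_0 = -2559978/79919; P3 = a_3 + q1*a_2 + q2*a_1 + q3*a_0 = -16300764/2797165.

The Pade approximant has numerator coefficients [-21, -77964/1631, -2559978/79919, -16300764/2797165]; denominator coefficients [1, 25056/11417, 111780/79919, 93312/399595, -19683/19580155].


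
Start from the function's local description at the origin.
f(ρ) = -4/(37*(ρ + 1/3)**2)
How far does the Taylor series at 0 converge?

The radius of convergence is 1/3.

Denominator factor (ρ + 1/3)^2: pole of order 2 at -1/3, modulus 1/3.
The radius of convergence is the smallest modulus among the singular points: 1/3.


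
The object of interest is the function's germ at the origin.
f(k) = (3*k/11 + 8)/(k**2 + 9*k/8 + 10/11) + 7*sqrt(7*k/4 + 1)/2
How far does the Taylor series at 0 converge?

Denominator factor (k**2 + 9*k/8 + 10/11): discriminant -1669/704, complex-conjugate roots (-9/16) + ((1/176)*sqrt(18359))*i and (-9/16) - ((1/176)*sqrt(18359))*i; poles of order 1, moduli (1/11)*sqrt(110) and (1/11)*sqrt(110).
Branch term (7/2)*sqrt(1 - k/(-4/7)): its argument vanishes at k = -4/7, a square-root branch point, modulus 4/7.
The radius of convergence is the smallest modulus among the singular points: 4/7.

The radius of convergence is 4/7.


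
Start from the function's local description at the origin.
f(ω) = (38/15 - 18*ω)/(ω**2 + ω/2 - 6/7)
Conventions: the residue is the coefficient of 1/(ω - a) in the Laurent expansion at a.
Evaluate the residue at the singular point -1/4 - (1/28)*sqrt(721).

The residue is -9 - (211/1545)*sqrt(721).

The factor ω**2 + ω/2 - 6/7 splits as (ω - a)(ω - a') with a = -1/4 - (1/28)*sqrt(721), a' = -1/4 + (1/28)*sqrt(721). At the order-1 pole a set g(ω) = (ω - a)*f(ω) = [38/15 - 18*ω] / (ω - a').
Simple pole: residue = g(a) at a = -1/4 - (1/28)*sqrt(721), which is -9 - (211/1545)*sqrt(721).


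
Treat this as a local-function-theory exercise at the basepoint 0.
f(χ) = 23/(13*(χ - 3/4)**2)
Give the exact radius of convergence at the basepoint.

Denominator factor (χ - 3/4)^2: pole of order 2 at 3/4, modulus 3/4.
The radius of convergence is the smallest modulus among the singular points: 3/4.

The radius of convergence is 3/4.


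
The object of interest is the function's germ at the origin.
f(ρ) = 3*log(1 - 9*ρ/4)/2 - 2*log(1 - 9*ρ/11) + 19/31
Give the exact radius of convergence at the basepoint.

The radius of convergence is 4/9.

Branch term (3/2)*log(1 - ρ/(4/9)): its argument vanishes at ρ = 4/9, a logarithmic branch point, modulus 4/9.
Branch term (-2)*log(1 - ρ/(11/9)): its argument vanishes at ρ = 11/9, a logarithmic branch point, modulus 11/9.
The radius of convergence is the smallest modulus among the singular points: 4/9.


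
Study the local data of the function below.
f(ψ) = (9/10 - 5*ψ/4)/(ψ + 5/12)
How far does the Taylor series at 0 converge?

Denominator factor (ψ + 5/12): pole of order 1 at -5/12, modulus 5/12.
The radius of convergence is the smallest modulus among the singular points: 5/12.

The radius of convergence is 5/12.


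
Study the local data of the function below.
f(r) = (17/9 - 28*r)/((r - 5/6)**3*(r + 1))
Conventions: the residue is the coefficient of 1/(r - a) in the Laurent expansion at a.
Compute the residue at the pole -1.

At the order-1 pole -1 set g(r) = (r - (-1))*f(r) = (17/9 - 28*r)/(r - 5/6)**3.
Simple pole: residue = g(a) at a = -1, which is -6456/1331.

The residue is -6456/1331.


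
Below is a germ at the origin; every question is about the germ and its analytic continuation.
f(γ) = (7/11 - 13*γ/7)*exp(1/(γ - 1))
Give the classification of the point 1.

The point is an essential singularity.

The exponent 1/(γ - (1)) has a pole at 1, so exp(1/(γ - (1))) takes every nonzero value near it: an essential singularity (not a pole of any order).


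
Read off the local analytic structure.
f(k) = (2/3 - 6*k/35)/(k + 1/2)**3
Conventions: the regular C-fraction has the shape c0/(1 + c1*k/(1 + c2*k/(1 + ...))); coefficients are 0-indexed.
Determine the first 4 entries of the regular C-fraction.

The regular C-fraction coefficients are [16/3, 219/35, -5557/2555, 1618540/1216983].

Taylor coefficients (expand at 0): a_0 = 16/3, a_1 = -1168/35, a_2 = 4768/35, a_3 = -48256/105.
c0 = a_0 = 16/3. Peel one level at a time: if S = 1 + c*k/S' with S'(0) = 1, then c is the k-coefficient of S and S' = c*k/(S - 1).
S_1 = c0/f = 1 + (219/35)*k + (16671/1225)*k^2 + ...; c1 = 219/35.
S_2 = c1*k/(S_1 - 1) = 1 + (-5557/2555)*k + (46244/15987)*k^2 + ...; c2 = -5557/2555.
S_3 = c2*k/(S_2 - 1) = 1 + (1618540/1216983)*k + ...; c3 = 1618540/1216983.


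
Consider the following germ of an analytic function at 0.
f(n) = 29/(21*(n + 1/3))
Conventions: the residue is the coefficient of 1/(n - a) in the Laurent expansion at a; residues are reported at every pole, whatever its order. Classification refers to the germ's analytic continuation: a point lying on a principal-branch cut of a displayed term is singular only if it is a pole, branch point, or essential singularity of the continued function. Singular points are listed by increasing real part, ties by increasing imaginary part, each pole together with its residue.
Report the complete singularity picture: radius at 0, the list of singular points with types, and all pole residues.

Denominator factor (n + 1/3): pole of order 1 at -1/3, modulus 1/3.
The radius of convergence is the smallest modulus among the singular points: 1/3.
At the order-1 pole -1/3 set g(n) = (n - (-1/3))*f(n) = 29/21.
Simple pole: residue = g(a) at a = -1/3, which is 29/21.

Radius of convergence at 0: 1/3.
At -1/3: a pole of order 1; residue 29/21.


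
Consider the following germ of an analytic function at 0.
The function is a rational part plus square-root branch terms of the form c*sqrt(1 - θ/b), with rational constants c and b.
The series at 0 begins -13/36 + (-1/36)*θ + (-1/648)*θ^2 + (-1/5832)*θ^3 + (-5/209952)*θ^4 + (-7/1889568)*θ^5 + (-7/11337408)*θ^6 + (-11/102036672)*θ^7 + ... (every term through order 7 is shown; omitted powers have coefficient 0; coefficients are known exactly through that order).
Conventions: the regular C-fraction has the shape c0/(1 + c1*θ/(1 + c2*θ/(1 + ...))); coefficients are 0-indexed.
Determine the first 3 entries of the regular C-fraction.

The regular C-fraction coefficients are [-13/36, -1/13, 5/234].

Taylor coefficients (read off): a_0 = -13/36, a_1 = -1/36, a_2 = -1/648.
c0 = a_0 = -13/36. Peel one level at a time: if S = 1 + c*θ/S' with S'(0) = 1, then c is the θ-coefficient of S and S' = c*θ/(S - 1).
S_1 = c0/f = 1 + (-1/13)*θ + (5/3042)*θ^2 + ...; c1 = -1/13.
S_2 = c1*θ/(S_1 - 1) = 1 + (5/234)*θ + ...; c2 = 5/234.


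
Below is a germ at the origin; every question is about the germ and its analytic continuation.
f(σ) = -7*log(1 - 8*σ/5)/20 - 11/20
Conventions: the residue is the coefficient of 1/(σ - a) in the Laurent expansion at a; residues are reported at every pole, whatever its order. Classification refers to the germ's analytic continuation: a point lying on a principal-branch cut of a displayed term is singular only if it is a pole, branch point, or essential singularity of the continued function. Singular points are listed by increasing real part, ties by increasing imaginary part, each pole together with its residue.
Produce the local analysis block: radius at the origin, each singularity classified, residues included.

Branch term (-7/20)*log(1 - σ/(5/8)): its argument vanishes at σ = 5/8, a logarithmic branch point, modulus 5/8.
The radius of convergence is the smallest modulus among the singular points: 5/8.

Radius of convergence at 0: 5/8.
At 5/8: a logarithmic branch point.


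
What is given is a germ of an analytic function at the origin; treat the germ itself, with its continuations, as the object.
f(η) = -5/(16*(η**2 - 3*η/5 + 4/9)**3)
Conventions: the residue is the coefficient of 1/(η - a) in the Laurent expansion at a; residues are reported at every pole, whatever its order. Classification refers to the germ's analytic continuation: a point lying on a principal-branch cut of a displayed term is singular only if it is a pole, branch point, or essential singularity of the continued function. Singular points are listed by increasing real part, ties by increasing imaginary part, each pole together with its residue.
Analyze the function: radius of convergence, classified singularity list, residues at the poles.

Radius of convergence at 0: 2/3.
At (3/10) - ((1/30)*sqrt(319))*i: a pole of order 3; residue -((11390625/259694072)*sqrt(319))*i.
At (3/10) + ((1/30)*sqrt(319))*i: a pole of order 3; residue ((11390625/259694072)*sqrt(319))*i.

Denominator factor (η**2 - 3*η/5 + 4/9)^3: discriminant -319/225, complex-conjugate roots (3/10) + ((1/30)*sqrt(319))*i and (3/10) - ((1/30)*sqrt(319))*i; poles of order 3, moduli 2/3 and 2/3.
The radius of convergence is the smallest modulus among the singular points: 2/3.
The factor η**2 - 3*η/5 + 4/9 splits as (η - a)(η - a') with a = (3/10) - ((1/30)*sqrt(319))*i, a' = (3/10) + ((1/30)*sqrt(319))*i. At the order-3 pole a set g(η) = (η - a)^3*f(η) = [-5/16] / (η - a')^3.
Order-3 pole: residue = g''(a)/2; g''((3/10) - ((1/30)*sqrt(319))*i) = -((11390625/129847036)*sqrt(319))*i, so the residue is -((11390625/259694072)*sqrt(319))*i.
The factor η**2 - 3*η/5 + 4/9 splits as (η - a)(η - a') with a = (3/10) + ((1/30)*sqrt(319))*i, a' = (3/10) - ((1/30)*sqrt(319))*i. At the order-3 pole a set g(η) = (η - a)^3*f(η) = [-5/16] / (η - a')^3.
Order-3 pole: residue = g''(a)/2; g''((3/10) + ((1/30)*sqrt(319))*i) = ((11390625/129847036)*sqrt(319))*i, so the residue is ((11390625/259694072)*sqrt(319))*i.
List the singular points by increasing real part (a conjugate pair: the negative imaginary part first).


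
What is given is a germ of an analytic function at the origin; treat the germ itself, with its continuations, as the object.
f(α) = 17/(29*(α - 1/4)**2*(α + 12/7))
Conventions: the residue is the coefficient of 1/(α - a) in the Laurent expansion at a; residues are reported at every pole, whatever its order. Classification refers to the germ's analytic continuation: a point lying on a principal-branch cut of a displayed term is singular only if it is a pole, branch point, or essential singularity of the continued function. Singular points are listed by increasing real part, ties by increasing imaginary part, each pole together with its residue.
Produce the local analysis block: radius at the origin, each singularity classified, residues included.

Radius of convergence at 0: 1/4.
At -12/7: a pole of order 1; residue 13328/87725.
At 1/4: a pole of order 2; residue -13328/87725.

Denominator factor (α - 1/4)^2: pole of order 2 at 1/4, modulus 1/4.
Denominator factor (α + 12/7): pole of order 1 at -12/7, modulus 12/7.
The radius of convergence is the smallest modulus among the singular points: 1/4.
At the order-1 pole -12/7 set g(α) = (α - (-12/7))*f(α) = 17/(29*(α - 1/4)**2).
Simple pole: residue = g(a) at a = -12/7, which is 13328/87725.
At the order-2 pole 1/4 set g(α) = (α - (1/4))^2*f(α) = 17/(29*(α + 12/7)).
Order-2 pole: residue = g'(a); g'(1/4) = -13328/87725, so the residue is -13328/87725.
List the singular points by increasing real part (a conjugate pair: the negative imaginary part first).


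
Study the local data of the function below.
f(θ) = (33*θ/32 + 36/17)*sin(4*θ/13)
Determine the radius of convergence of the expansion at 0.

The factor sin(4*θ/13) is entire and contributes no finite singular point.
The polynomial part has no poles.
No finite singular points: the Taylor series at 0 converges everywhere.

The radius of convergence is infinite.


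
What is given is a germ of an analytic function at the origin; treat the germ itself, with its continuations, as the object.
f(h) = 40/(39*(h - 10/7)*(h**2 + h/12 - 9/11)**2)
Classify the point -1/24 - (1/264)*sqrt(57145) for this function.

The point is a pole of order 2.

The denominator factor h**2 + h/12 - 9/11 vanishes at -1/24 - (1/264)*sqrt(57145) and appears to the power 2; the numerator there equals 40/39, nonzero, and no other factor vanishes.
Hence a pole whose order is the multiplicity, 2.


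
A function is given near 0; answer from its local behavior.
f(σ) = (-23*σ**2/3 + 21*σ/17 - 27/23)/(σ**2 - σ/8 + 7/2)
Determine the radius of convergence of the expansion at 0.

Denominator factor (σ**2 - σ/8 + 7/2): discriminant -895/64, complex-conjugate roots (1/16) + ((1/16)*sqrt(895))*i and (1/16) - ((1/16)*sqrt(895))*i; poles of order 1, moduli (1/2)*sqrt(14) and (1/2)*sqrt(14).
The radius of convergence is the smallest modulus among the singular points: (1/2)*sqrt(14).

The radius of convergence is (1/2)*sqrt(14).


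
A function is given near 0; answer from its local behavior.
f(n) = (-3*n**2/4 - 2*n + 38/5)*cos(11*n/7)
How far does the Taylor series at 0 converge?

The radius of convergence is infinite.

The factor cos(11*n/7) is entire and contributes no finite singular point.
The polynomial part has no poles.
No finite singular points: the Taylor series at 0 converges everywhere.


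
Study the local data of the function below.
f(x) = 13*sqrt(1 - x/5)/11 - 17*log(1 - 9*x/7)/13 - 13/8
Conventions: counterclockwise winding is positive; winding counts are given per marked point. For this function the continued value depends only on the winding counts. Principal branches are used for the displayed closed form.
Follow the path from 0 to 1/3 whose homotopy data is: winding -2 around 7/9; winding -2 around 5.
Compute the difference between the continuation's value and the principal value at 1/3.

The rational part is single-valued and drops out of the difference; each branch term changes only by its own monodromy.
(13/11)*sqrt(1 - x/(5)): winding -2 is even, the square root returns to the same sheet, contribution 0.
(-17/13)*log(1 - x/(7/9)): each positive loop around 7/9 adds 2*pi*i to the log, so winding -2 contributes (-17/13)*(-2)*2*pi*i = (68/13)*pi*i.
Summing the contributions at x = 1/3 gives (68/13)*pi*i.

Continued minus principal equals (68/13)*pi*i.


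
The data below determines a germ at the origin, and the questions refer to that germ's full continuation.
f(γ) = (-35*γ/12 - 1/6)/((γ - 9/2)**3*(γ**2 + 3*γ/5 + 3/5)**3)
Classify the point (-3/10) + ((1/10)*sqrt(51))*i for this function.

The point is a pole of order 3.

The denominator factor γ**2 + 3*γ/5 + 3/5 vanishes at (-3/10) + ((1/10)*sqrt(51))*i and appears to the power 3; the numerator there equals (17/24) - ((7/24)*sqrt(51))*i, nonzero, and no other factor vanishes.
Hence a pole whose order is the multiplicity, 3.


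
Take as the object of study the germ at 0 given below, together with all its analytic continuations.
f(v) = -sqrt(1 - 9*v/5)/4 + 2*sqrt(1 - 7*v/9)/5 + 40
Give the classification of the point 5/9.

The term (-1/4)*sqrt(1 - v/(5/9)) has argument 1 - 5/9/(5/9) = 0 at 5/9: a square-root (algebraic, two-sheeted) branch point; the remaining terms are analytic or single-valued there.

The point is an algebraic (square-root) branch point.


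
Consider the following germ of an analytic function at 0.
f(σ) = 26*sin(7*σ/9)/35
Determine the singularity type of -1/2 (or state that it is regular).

The point is a regular point.

There is no denominator, hence no pole anywhere.
The factor sin(7*σ/9) is entire.
So the germ continues analytically to -1/2.


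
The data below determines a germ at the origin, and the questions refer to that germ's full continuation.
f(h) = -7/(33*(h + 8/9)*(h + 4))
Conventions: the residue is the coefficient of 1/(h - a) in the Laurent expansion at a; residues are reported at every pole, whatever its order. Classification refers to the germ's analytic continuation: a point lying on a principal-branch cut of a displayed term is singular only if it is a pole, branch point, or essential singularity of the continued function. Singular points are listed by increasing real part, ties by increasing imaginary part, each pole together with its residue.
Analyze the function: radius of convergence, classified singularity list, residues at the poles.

Radius of convergence at 0: 8/9.
At -4: a pole of order 1; residue 3/44.
At -8/9: a pole of order 1; residue -3/44.

Denominator factor (h + 4): pole of order 1 at -4, modulus 4.
Denominator factor (h + 8/9): pole of order 1 at -8/9, modulus 8/9.
The radius of convergence is the smallest modulus among the singular points: 8/9.
At the order-1 pole -4 set g(h) = (h - (-4))*f(h) = -7/(33*(h + 8/9)).
Simple pole: residue = g(a) at a = -4, which is 3/44.
At the order-1 pole -8/9 set g(h) = (h - (-8/9))*f(h) = -7/(33*(h + 4)).
Simple pole: residue = g(a) at a = -8/9, which is -3/44.
List the singular points by increasing real part (a conjugate pair: the negative imaginary part first).


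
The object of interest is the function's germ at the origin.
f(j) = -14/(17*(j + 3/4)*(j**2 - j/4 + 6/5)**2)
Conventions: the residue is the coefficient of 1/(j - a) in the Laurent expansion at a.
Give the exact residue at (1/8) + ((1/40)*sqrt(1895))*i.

The factor j**2 - j/4 + 6/5 splits as (j - a)(j - a') with a = (1/8) + ((1/40)*sqrt(1895))*i, a' = (1/8) - ((1/40)*sqrt(1895))*i. At the order-2 pole a set g(j) = (j - a)^2*f(j) = [-14/(17*(j + 3/4))] / (j - a')^2.
Order-2 pole: residue = g'(a); g'((1/8) + ((1/40)*sqrt(1895))*i) = (2800/25857) + ((13543600/3714125337)*sqrt(1895))*i, so the residue is (2800/25857) + ((13543600/3714125337)*sqrt(1895))*i.

The residue is (2800/25857) + ((13543600/3714125337)*sqrt(1895))*i.


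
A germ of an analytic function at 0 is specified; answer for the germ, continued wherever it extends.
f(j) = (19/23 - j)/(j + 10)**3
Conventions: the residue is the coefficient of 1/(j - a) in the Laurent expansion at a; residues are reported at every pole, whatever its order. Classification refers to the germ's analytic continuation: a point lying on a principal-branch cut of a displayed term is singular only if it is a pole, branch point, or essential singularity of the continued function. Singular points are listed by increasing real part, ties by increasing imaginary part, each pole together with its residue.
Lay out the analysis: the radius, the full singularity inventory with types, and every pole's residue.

Radius of convergence at 0: 10.
At -10: a pole of order 3; residue 0.

Denominator factor (j + 10)^3: pole of order 3 at -10, modulus 10.
The radius of convergence is the smallest modulus among the singular points: 10.
At the order-3 pole -10 set g(j) = (j - (-10))^3*f(j) = 19/23 - j.
Order-3 pole: residue = g''(a)/2; g''(-10) = 0, so the residue is 0.


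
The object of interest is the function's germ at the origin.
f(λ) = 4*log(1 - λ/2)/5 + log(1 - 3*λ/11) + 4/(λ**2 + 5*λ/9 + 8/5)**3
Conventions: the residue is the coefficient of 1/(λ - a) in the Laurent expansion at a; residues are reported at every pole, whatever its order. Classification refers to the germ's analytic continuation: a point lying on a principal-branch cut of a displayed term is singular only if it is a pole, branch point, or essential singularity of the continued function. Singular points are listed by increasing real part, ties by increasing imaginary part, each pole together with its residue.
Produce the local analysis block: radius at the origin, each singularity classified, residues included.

Radius of convergence at 0: (2/5)*sqrt(10).
At (-5/18) - ((1/90)*sqrt(12335))*i: a pole of order 3; residue ((35429400/15014381563)*sqrt(12335))*i.
At (-5/18) + ((1/90)*sqrt(12335))*i: a pole of order 3; residue -((35429400/15014381563)*sqrt(12335))*i.
At 2: a logarithmic branch point.
At 11/3: a logarithmic branch point.

Denominator factor (λ**2 + 5*λ/9 + 8/5)^3: discriminant -2467/405, complex-conjugate roots (-5/18) + ((1/90)*sqrt(12335))*i and (-5/18) - ((1/90)*sqrt(12335))*i; poles of order 3, moduli (2/5)*sqrt(10) and (2/5)*sqrt(10).
Branch term (1)*log(1 - λ/(11/3)): its argument vanishes at λ = 11/3, a logarithmic branch point, modulus 11/3.
Branch term (4/5)*log(1 - λ/(2)): its argument vanishes at λ = 2, a logarithmic branch point, modulus 2.
The radius of convergence is the smallest modulus among the singular points: (2/5)*sqrt(10).
The branch terms are analytic at (-5/18) - ((1/90)*sqrt(12335))*i and contribute nothing to the residue; only the rational part matters.
The factor λ**2 + 5*λ/9 + 8/5 splits as (λ - a)(λ - a') with a = (-5/18) - ((1/90)*sqrt(12335))*i, a' = (-5/18) + ((1/90)*sqrt(12335))*i. At the order-3 pole a set g(λ) = (λ - a)^3*(rational part) = [4] / (λ - a')^3.
Order-3 pole: residue = g''(a)/2; g''((-5/18) - ((1/90)*sqrt(12335))*i) = ((70858800/15014381563)*sqrt(12335))*i, so the residue is ((35429400/15014381563)*sqrt(12335))*i.
The branch terms are analytic at (-5/18) + ((1/90)*sqrt(12335))*i and contribute nothing to the residue; only the rational part matters.
The factor λ**2 + 5*λ/9 + 8/5 splits as (λ - a)(λ - a') with a = (-5/18) + ((1/90)*sqrt(12335))*i, a' = (-5/18) - ((1/90)*sqrt(12335))*i. At the order-3 pole a set g(λ) = (λ - a)^3*(rational part) = [4] / (λ - a')^3.
Order-3 pole: residue = g''(a)/2; g''((-5/18) + ((1/90)*sqrt(12335))*i) = -((70858800/15014381563)*sqrt(12335))*i, so the residue is -((35429400/15014381563)*sqrt(12335))*i.
List the singular points by increasing real part (a conjugate pair: the negative imaginary part first).


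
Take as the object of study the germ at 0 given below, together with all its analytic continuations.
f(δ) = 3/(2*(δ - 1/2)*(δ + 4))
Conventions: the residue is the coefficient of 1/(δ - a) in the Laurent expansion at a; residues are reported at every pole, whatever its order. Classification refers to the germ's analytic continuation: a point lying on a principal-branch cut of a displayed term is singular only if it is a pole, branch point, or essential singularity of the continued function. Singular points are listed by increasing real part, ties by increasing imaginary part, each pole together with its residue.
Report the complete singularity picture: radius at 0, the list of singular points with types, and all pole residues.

Radius of convergence at 0: 1/2.
At -4: a pole of order 1; residue -1/3.
At 1/2: a pole of order 1; residue 1/3.

Denominator factor (δ - 1/2): pole of order 1 at 1/2, modulus 1/2.
Denominator factor (δ + 4): pole of order 1 at -4, modulus 4.
The radius of convergence is the smallest modulus among the singular points: 1/2.
At the order-1 pole -4 set g(δ) = (δ - (-4))*f(δ) = 3/(2*(δ - 1/2)).
Simple pole: residue = g(a) at a = -4, which is -1/3.
At the order-1 pole 1/2 set g(δ) = (δ - (1/2))*f(δ) = 3/(2*(δ + 4)).
Simple pole: residue = g(a) at a = 1/2, which is 1/3.
List the singular points by increasing real part (a conjugate pair: the negative imaginary part first).


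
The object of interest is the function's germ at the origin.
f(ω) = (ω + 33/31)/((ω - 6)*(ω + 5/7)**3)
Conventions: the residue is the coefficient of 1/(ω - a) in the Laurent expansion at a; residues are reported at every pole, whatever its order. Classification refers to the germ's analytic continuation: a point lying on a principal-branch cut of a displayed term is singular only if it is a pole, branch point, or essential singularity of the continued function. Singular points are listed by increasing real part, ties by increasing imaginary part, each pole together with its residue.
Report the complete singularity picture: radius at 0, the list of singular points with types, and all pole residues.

Radius of convergence at 0: 5/7.
At -5/7: a pole of order 3; residue -75117/3218513.
At 6: a pole of order 1; residue 75117/3218513.

Denominator factor (ω + 5/7)^3: pole of order 3 at -5/7, modulus 5/7.
Denominator factor (ω - 6): pole of order 1 at 6, modulus 6.
The radius of convergence is the smallest modulus among the singular points: 5/7.
At the order-3 pole -5/7 set g(ω) = (ω - (-5/7))^3*f(ω) = (ω + 33/31)/(ω - 6).
Order-3 pole: residue = g''(a)/2; g''(-5/7) = -150234/3218513, so the residue is -75117/3218513.
At the order-1 pole 6 set g(ω) = (ω - (6))*f(ω) = (ω + 33/31)/(ω + 5/7)**3.
Simple pole: residue = g(a) at a = 6, which is 75117/3218513.
List the singular points by increasing real part (a conjugate pair: the negative imaginary part first).


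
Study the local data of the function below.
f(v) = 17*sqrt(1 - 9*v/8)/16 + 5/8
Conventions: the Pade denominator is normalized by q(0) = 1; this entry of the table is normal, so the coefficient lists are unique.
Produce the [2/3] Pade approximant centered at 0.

The Pade approximant has numerator coefficients [27/16, -28287/12160, 218295/311296]; denominator coefficients [1, -1557/1520, 14823/97280, 12393/1556480].

Taylor coefficients needed (expand at 0): a_0 = 27/16, a_1 = -153/256, a_2 = -1377/8192, a_3 = -12393/131072, a_4 = -557685/8388608, a_5 = -7026831/134217728.
Write the denominator as Q(v) = 1 + q1*v + q2*v^2 + q3*v^3. Requiring Q*f - P = O(v^6) with deg P <= 2 kills the coefficients of v^3..v^5 in Q*f:
  v^3: a_3 + q1*a_2 + q2*a_1 + q3*a_0 = 0, i.e. -12393/131072 + (-1377/8192)*q1 + (-153/256)*q2 + (27/16)*q3 = 0.
  v^4: a_4 + q1*a_3 + q2*a_2 + q3*a_1 = 0, i.e. -557685/8388608 + (-12393/131072)*q1 + (-1377/8192)*q2 + (-153/256)*q3 = 0.
  v^5: a_5 + q1*a_4 + q2*a_3 + q3*a_2 = 0, i.e. -7026831/134217728 + (-557685/8388608)*q1 + (-12393/131072)*q2 + (-1377/8192)*q3 = 0.
Solving this linear system: q1 = -1557/1520, q2 = 14823/97280, q3 = 12393/1556480.
The numerator is Q*f truncated at degree 2: P0 = a_0 = 27/16; P1 = a_1 + q1*a_0 = -28287/12160; P2 = a_2 + q1*a_1 + q2*a_0 = 218295/311296.


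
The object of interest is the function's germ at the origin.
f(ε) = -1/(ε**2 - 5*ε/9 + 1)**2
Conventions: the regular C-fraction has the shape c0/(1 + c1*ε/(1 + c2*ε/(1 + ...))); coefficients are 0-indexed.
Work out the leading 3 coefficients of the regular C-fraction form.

Taylor coefficients (expand at 0): a_0 = -1, a_1 = -10/9, a_2 = 29/27.
c0 = a_0 = -1. Peel one level at a time: if S = 1 + c*ε/S' with S'(0) = 1, then c is the ε-coefficient of S and S' = c*ε/(S - 1).
S_1 = c0/f = 1 + (-10/9)*ε + (187/81)*ε^2 + ...; c1 = -10/9.
S_2 = c1*ε/(S_1 - 1) = 1 + (187/90)*ε + ...; c2 = 187/90.

The regular C-fraction coefficients are [-1, -10/9, 187/90].


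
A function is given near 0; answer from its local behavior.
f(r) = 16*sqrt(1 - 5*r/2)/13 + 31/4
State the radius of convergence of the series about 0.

The radius of convergence is 2/5.

Branch term (16/13)*sqrt(1 - r/(2/5)): its argument vanishes at r = 2/5, a square-root branch point, modulus 2/5.
The radius of convergence is the smallest modulus among the singular points: 2/5.


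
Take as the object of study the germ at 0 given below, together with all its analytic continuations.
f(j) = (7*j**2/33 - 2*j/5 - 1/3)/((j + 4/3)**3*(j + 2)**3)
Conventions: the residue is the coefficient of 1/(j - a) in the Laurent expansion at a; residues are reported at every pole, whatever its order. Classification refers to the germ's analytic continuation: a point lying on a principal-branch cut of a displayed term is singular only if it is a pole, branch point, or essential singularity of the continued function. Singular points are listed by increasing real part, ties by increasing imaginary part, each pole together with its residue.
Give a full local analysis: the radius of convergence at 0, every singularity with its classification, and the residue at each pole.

Radius of convergence at 0: 4/3.
At -2: a pole of order 3; residue -7335/176.
At -4/3: a pole of order 3; residue 7335/176.

Denominator factor (j + 2)^3: pole of order 3 at -2, modulus 2.
Denominator factor (j + 4/3)^3: pole of order 3 at -4/3, modulus 4/3.
The radius of convergence is the smallest modulus among the singular points: 4/3.
At the order-3 pole -2 set g(j) = (j - (-2))^3*f(j) = (7*j**2/33 - 2*j/5 - 1/3)/(j + 4/3)**3.
Order-3 pole: residue = g''(a)/2; g''(-2) = -7335/88, so the residue is -7335/176.
At the order-3 pole -4/3 set g(j) = (j - (-4/3))^3*f(j) = (7*j**2/33 - 2*j/5 - 1/3)/(j + 2)**3.
Order-3 pole: residue = g''(a)/2; g''(-4/3) = 7335/88, so the residue is 7335/176.
List the singular points by increasing real part (a conjugate pair: the negative imaginary part first).


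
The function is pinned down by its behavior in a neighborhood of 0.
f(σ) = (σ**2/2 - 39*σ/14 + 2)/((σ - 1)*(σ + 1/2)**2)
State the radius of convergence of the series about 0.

The radius of convergence is 1/2.

Denominator factor (σ - 1): pole of order 1 at 1, modulus 1.
Denominator factor (σ + 1/2)^2: pole of order 2 at -1/2, modulus 1/2.
The radius of convergence is the smallest modulus among the singular points: 1/2.


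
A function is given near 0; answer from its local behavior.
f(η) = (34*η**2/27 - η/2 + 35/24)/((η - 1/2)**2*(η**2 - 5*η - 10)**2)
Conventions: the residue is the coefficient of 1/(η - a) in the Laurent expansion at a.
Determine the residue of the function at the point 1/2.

The residue is -712/453789.

At the order-2 pole 1/2 set g(η) = (η - (1/2))^2*f(η) = (34*η**2/27 - η/2 + 35/24)/(η**2 - 5*η - 10)**2.
Order-2 pole: residue = g'(a); g'(1/2) = -712/453789, so the residue is -712/453789.


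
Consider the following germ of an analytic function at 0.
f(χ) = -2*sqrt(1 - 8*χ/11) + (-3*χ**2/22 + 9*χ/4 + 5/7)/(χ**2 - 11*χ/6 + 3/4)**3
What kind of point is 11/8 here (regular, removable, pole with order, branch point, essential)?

The point is an algebraic (square-root) branch point.

The term (-2)*sqrt(1 - χ/(11/8)) has argument 1 - 11/8/(11/8) = 0 at 11/8: a square-root (algebraic, two-sheeted) branch point; the remaining terms are analytic or single-valued there.


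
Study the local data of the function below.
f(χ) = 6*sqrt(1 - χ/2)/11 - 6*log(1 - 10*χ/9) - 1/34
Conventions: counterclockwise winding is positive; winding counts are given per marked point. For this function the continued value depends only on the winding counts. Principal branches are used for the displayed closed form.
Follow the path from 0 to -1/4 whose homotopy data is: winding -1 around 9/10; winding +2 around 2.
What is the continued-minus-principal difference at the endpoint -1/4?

The rational part is single-valued and drops out of the difference; each branch term changes only by its own monodromy.
(-6)*log(1 - χ/(9/10)): each positive loop around 9/10 adds 2*pi*i to the log, so winding -1 contributes (-6)*(-1)*2*pi*i = (12)*pi*i.
(6/11)*sqrt(1 - χ/(2)): winding +2 is even, the square root returns to the same sheet, contribution 0.
Summing the contributions at χ = -1/4 gives (12)*pi*i.

Continued minus principal equals (12)*pi*i.


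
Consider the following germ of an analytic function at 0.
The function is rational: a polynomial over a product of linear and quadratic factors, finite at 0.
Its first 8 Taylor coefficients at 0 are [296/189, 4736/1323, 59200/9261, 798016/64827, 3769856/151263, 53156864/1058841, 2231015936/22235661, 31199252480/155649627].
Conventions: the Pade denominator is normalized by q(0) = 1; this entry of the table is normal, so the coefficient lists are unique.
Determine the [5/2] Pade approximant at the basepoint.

The Pade approximant has numerator coefficients [296/189, 592/2079, -5032/6237, -2368/6237, 2368/6237, 2368/6237]; denominator coefficients [1, -162/77, 7/33].

Taylor coefficients needed (read off): a_0 = 296/189, a_1 = 4736/1323, a_2 = 59200/9261, a_3 = 798016/64827, a_4 = 3769856/151263, a_5 = 53156864/1058841, a_6 = 2231015936/22235661, a_7 = 31199252480/155649627.
Write the denominator as Q(μ) = 1 + q1*μ + q2*μ^2. Requiring Q*f - P = O(μ^8) with deg P <= 5 kills the coefficients of μ^6..μ^7 in Q*f:
  μ^6: a_6 + q1*a_5 + q2*a_4 = 0, i.e. 2231015936/22235661 + (53156864/1058841)*q1 + (3769856/151263)*q2 = 0.
  μ^7: a_7 + q1*a_6 + q2*a_5 = 0, i.e. 31199252480/155649627 + (2231015936/22235661)*q1 + (53156864/1058841)*q2 = 0.
Solving this linear system: q1 = -162/77, q2 = 7/33.
The numerator is Q*f truncated at degree 5: P0 = a_0 = 296/189; P1 = a_1 + q1*a_0 = 592/2079; P2 = a_2 + q1*a_1 + q2*a_0 = -5032/6237; P3 = a_3 + q1*a_2 + q2*a_1 = -2368/6237; P4 = a_4 + q1*a_3 + q2*a_2 = 2368/6237; P5 = a_5 + q1*a_4 + q2*a_3 = 2368/6237.


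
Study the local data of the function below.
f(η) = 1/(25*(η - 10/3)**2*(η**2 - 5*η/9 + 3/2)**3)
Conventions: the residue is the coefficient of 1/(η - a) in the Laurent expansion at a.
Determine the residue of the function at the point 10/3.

At the order-2 pole 10/3 set g(η) = (η - (10/3))^2*f(η) = 1/(25*(η**2 - 5*η/9 + 3/2)**3).
Order-2 pole: residue = g'(a); g'(10/3) = -31177872/569737143605, so the residue is -31177872/569737143605.

The residue is -31177872/569737143605.


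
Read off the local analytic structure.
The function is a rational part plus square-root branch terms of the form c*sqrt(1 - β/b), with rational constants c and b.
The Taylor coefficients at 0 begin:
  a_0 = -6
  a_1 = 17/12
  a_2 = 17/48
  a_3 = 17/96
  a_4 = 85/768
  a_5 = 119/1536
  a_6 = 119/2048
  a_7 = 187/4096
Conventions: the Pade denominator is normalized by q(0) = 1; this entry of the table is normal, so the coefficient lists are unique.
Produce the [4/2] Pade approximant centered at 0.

The Pade approximant has numerator coefficients [-6, 101/12, -439/144, 17/96, 17/2304]; denominator coefficients [1, -7/6, 7/24].

Taylor coefficients needed (read off): a_0 = -6, a_1 = 17/12, a_2 = 17/48, a_3 = 17/96, a_4 = 85/768, a_5 = 119/1536, a_6 = 119/2048.
Write the denominator as Q(β) = 1 + q1*β + q2*β^2. Requiring Q*f - P = O(β^7) with deg P <= 4 kills the coefficients of β^5..β^6 in Q*f:
  β^5: a_5 + q1*a_4 + q2*a_3 = 0, i.e. 119/1536 + (85/768)*q1 + (17/96)*q2 = 0.
  β^6: a_6 + q1*a_5 + q2*a_4 = 0, i.e. 119/2048 + (119/1536)*q1 + (85/768)*q2 = 0.
Solving this linear system: q1 = -7/6, q2 = 7/24.
The numerator is Q*f truncated at degree 4: P0 = a_0 = -6; P1 = a_1 + q1*a_0 = 101/12; P2 = a_2 + q1*a_1 + q2*a_0 = -439/144; P3 = a_3 + q1*a_2 + q2*a_1 = 17/96; P4 = a_4 + q1*a_3 + q2*a_2 = 17/2304.


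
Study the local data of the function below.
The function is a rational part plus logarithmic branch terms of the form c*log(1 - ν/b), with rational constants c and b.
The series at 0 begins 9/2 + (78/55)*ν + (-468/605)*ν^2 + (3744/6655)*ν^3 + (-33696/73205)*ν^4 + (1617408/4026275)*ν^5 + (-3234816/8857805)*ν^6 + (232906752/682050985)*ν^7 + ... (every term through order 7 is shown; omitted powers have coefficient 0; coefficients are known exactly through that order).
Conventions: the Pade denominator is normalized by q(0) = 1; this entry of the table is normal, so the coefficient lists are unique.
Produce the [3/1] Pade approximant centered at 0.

Taylor coefficients needed (read off): a_0 = 9/2, a_1 = 78/55, a_2 = -468/605, a_3 = 3744/6655, a_4 = -33696/73205.
Write the denominator as Q(ν) = 1 + q1*ν. Requiring Q*f - P = O(ν^5) with deg P <= 3 kills the coefficients of ν^4..ν^4 in Q*f:
  ν^4: a_4 + q1*a_3 = 0, i.e. -33696/73205 + (3744/6655)*q1 = 0.
Solving this linear system: q1 = 9/11.
The numerator is Q*f truncated at degree 3: P0 = a_0 = 9/2; P1 = a_1 + q1*a_0 = 51/10; P2 = a_2 + q1*a_1 = 234/605; P3 = a_3 + q1*a_2 = -468/6655.

The Pade approximant has numerator coefficients [9/2, 51/10, 234/605, -468/6655]; denominator coefficients [1, 9/11].
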